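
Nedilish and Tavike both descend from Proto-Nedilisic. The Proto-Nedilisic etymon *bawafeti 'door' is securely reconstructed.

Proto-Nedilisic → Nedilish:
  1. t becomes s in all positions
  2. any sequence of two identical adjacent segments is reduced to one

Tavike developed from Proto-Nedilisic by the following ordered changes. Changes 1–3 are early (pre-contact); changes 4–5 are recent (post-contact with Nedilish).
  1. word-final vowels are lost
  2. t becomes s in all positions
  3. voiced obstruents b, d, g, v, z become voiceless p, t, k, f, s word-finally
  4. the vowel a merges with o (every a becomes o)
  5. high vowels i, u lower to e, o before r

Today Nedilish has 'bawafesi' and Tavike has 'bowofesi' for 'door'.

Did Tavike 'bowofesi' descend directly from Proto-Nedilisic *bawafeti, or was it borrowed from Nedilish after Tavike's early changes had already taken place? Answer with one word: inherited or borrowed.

If inherited, *bawafeti would pass through all of Tavike's changes:
Tavike: start from *bawafeti.
  rule 1 (apocope): bawafeti → bawafet
  rule 2 (unconditioned shift): bawafet → bawafes
  rule 3: no change — bawafes
  rule 4 (vowel merger): bawafes → bowofes
  rule 5: no change — bowofes
  ⇒ Tavike bowofes
If borrowed from Nedilish 'bawafesi' after the early changes, it would undergo only the recent ones:
  rule 4 (vowel merger): bawafesi → bowofesi
  rule 5 (pre-rhotic lowering): no change (bowofesi)
  ⇒ as a loan: bowofesi
Tavike 'bowofesi' matches the loan outcome 'bowofesi', not the inherited 'bowofes' — it skipped the early Tavike changes, so it was borrowed from Nedilish.

borrowed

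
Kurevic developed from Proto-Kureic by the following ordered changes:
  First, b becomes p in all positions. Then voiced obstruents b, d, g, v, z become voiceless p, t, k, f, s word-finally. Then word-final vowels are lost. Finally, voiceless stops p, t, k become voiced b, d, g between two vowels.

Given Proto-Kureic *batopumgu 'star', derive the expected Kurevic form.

padobumg

Kurevic: *batopumgu
  batopumgu → patopumgu   [unconditioned shift]
  patopumgu (rule 2 does not apply)
  patopumgu → patopumg   [apocope]
  patopumg → padobumg   [intervocalic voicing]
  giving Kurevic padobumg.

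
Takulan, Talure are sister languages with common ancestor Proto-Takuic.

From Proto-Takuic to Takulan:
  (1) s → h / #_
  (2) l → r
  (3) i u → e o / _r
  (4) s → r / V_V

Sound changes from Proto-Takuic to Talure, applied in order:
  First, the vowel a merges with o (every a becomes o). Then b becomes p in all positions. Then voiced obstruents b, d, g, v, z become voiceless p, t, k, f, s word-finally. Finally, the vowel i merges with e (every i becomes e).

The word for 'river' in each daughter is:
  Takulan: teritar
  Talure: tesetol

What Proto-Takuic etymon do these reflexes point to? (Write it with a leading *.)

*tesital

Position 3: Takulan has r, Talure has s. Taking the neighbouring segments as reconstructed: Takulan r could go back to *s or *l or *r; Talure s can only go back to *s — the one source consistent with every daughter is *s.
Position 6: Takulan has a, Talure has o. Takulan preserves a here (none of its changes turn any other segment into a), so the proto-segment is *a.
This points to *tesital. Verify forward in each daughter:
Takulan: *tesital
  tesital (rule 1 does not apply)
  tesital → tesitar   [unconditioned shift]
  tesitar (rule 3 does not apply)
  tesitar → teritar   [rhotacism]
  giving Takulan teritar.
Talure: *tesital
  tesital → tesitol   [vowel merger]
  tesitol (rule 2 does not apply)
  tesitol (rule 3 does not apply)
  tesitol → tesetol   [vowel merger]
  giving Talure tesetol.
No other proto-form is consistent with every reflex, so the reconstruction is *tesital.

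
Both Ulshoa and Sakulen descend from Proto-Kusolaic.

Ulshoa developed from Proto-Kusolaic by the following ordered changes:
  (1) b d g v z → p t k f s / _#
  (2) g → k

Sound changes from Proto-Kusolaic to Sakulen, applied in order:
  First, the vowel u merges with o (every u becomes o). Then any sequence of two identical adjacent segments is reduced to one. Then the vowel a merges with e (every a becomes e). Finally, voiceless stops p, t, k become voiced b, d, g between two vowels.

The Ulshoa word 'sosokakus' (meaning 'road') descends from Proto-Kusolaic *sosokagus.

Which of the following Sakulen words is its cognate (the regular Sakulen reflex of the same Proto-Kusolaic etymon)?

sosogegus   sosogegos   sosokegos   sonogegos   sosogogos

Sakulen: *sosokagus
  sosokagus → sosokagos   [vowel merger]
  sosokagos (rule 2 does not apply)
  sosokagos → sosokegos   [vowel merger]
  sosokegos → sosogegos   [intervocalic voicing]
  giving Sakulen sosogegos.
Only 'sosogegos' matches the regular Sakulen development of *sosokagus.

sosogegos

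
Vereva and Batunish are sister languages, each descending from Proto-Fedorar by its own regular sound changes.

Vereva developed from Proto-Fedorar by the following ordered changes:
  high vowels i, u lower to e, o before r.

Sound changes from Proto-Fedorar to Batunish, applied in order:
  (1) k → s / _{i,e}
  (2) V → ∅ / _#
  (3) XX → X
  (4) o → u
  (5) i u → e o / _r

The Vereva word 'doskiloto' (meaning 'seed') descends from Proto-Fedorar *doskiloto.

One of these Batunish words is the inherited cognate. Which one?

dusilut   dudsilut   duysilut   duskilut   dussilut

dusilut

Batunish: *doskiloto
  doskiloto → dossiloto   [palatalisation]
  dossiloto → dossilot   [apocope]
  dossilot → dosilot   [degemination]
  dosilot → dusilut   [vowel merger]
  dusilut (rule 5 does not apply)
  giving Batunish dusilut.
Among the options, 'dusilut' alone shows every Batunish change applied in order.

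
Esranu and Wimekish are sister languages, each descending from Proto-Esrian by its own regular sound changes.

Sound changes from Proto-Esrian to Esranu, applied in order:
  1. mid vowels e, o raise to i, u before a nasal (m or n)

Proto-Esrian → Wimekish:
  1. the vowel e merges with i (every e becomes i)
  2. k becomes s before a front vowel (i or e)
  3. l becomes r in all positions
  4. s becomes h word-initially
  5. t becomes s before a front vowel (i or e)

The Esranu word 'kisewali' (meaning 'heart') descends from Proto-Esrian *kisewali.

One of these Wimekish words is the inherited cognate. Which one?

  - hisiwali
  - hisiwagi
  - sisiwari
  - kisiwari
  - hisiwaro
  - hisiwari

Wimekish: start from *kisewali.
  rule 1 (vowel merger): kisewali → kisiwali
  rule 2 (palatalisation): kisiwali → sisiwali
  rule 3 (unconditioned shift): sisiwali → sisiwari
  rule 4 (debuccalisation): sisiwari → hisiwari
  rule 5: no change — hisiwari
  ⇒ Wimekish hisiwari
Only 'hisiwari' matches the regular Wimekish development of *kisewali.

hisiwari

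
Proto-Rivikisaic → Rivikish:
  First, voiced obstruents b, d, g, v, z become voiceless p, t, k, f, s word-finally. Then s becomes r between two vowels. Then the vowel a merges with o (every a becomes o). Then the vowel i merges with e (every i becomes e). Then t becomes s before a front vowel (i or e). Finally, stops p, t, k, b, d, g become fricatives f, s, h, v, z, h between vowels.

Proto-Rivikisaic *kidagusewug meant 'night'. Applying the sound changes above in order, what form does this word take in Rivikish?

kezohurewuk

Rivikish: start from *kidagusewug.
  rule 1 (final devoicing): kidagusewug → kidagusewuk
  rule 2 (rhotacism): kidagusewuk → kidagurewuk
  rule 3 (vowel merger): kidagurewuk → kidogurewuk
  rule 4 (vowel merger): kidogurewuk → kedogurewuk
  rule 5: no change — kedogurewuk
  rule 6 (intervocalic lenition): kedogurewuk → kezohurewuk
  ⇒ Rivikish kezohurewuk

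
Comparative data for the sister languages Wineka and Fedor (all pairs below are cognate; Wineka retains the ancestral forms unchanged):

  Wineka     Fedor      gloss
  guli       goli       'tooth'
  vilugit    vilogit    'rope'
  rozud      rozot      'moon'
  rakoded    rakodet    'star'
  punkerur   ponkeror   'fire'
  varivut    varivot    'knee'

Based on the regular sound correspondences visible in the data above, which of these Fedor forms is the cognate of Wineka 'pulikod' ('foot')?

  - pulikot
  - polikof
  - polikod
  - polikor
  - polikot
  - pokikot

guli ~ goli, vilugit ~ vilogit — Wineka u corresponds to Fedor o after a consonant, before a consonant other than r, m, n, p, b, f, v.
rozud ~ rozot, rakoded ~ rakodet — Wineka d corresponds to Fedor t word-finally.
Applying these to Wineka 'pulikod':
  pulikod → polikod   (u→o after a consonant, before a consonant other than r, m, n, p, b, f, v)
  polikod → polikot   (d→t word-finally)
So the Fedor cognate is 'polikot'.

polikot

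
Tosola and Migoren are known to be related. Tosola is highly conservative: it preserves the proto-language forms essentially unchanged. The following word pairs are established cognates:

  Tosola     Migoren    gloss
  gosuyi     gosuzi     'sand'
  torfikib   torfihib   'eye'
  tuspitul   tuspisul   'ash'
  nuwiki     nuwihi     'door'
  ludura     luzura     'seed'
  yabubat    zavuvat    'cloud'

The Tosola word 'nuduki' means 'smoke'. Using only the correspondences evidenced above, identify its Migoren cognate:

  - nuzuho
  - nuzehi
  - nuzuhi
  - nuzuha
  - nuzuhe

ludura ~ luzura — Tosola d corresponds to Migoren z between vowels (before a back vowel).
torfikib ~ torfihib, nuwiki ~ nuwihi — Tosola k corresponds to Migoren h between vowels (before a front vowel).
Applying these to Tosola 'nuduki':
  nuduki → nuzuki   (d→z between vowels (before a back vowel))
  nuzuki → nuzuhi   (k→h between vowels (before a front vowel))
So the Migoren cognate is 'nuzuhi'.

nuzuhi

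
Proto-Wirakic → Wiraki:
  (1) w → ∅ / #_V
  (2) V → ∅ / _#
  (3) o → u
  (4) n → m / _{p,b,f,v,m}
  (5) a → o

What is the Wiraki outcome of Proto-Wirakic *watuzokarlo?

otuzukorl

Wiraki: *watuzokarlo
  watuzokarlo → atuzokarlo   [glide loss]
  atuzokarlo → atuzokarl   [apocope]
  atuzokarl → atuzukarl   [vowel merger]
  atuzukarl (rule 4 does not apply)
  atuzukarl → otuzukorl   [vowel merger]
  giving Wiraki otuzukorl.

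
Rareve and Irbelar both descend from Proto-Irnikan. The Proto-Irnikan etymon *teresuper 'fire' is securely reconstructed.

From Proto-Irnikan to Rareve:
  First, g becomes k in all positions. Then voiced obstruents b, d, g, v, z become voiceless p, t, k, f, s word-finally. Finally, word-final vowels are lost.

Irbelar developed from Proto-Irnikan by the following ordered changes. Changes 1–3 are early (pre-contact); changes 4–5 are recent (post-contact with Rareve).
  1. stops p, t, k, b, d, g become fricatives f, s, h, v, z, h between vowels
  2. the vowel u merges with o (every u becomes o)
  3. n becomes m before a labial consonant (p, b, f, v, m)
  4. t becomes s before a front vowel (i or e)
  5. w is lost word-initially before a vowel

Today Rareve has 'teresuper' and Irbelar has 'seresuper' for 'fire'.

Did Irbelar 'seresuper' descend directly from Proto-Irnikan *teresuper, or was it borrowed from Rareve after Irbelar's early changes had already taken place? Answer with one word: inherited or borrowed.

borrowed

If inherited, *teresuper would pass through all of Irbelar's changes:
Irbelar: *teresuper
  teresuper → teresufer   [intervocalic lenition]
  teresufer → teresofer   [vowel merger]
  teresofer (rule 3 does not apply)
  teresofer → seresofer   [palatalisation]
  seresofer (rule 5 does not apply)
  giving Irbelar seresofer.
If borrowed from Rareve 'teresuper' after the early changes, it would undergo only the recent ones:
  rule 4 (palatalisation): teresuper → seresuper
  rule 5 (glide loss): no change (seresuper)
  ⇒ as a loan: seresuper
Irbelar 'seresuper' matches the loan outcome 'seresuper', not the inherited 'seresofer' — it skipped the early Irbelar changes, so it was borrowed from Rareve.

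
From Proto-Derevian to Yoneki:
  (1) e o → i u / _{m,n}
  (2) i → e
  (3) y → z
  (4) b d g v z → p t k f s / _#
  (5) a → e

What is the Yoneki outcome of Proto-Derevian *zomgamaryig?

zumgemerzek

Yoneki: *zomgamaryig > zumgamaryig > zumgamaryeg > zumgamarzeg > zumgamarzek > zumgemerzek  (by pre-nasal raising, vowel merger, unconditioned shift, final devoicing, vowel merger)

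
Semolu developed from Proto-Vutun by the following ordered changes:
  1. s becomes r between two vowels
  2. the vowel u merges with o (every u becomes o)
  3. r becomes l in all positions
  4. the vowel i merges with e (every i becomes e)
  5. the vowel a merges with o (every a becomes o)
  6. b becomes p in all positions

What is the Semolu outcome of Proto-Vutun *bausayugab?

Semolu: start from *bausayugab.
  rule 1 (rhotacism): bausayugab → baurayugab
  rule 2 (vowel merger): baurayugab → baorayogab
  rule 3 (unconditioned shift): baorayogab → baolayogab
  rule 4: no change — baolayogab
  rule 5 (vowel merger): baolayogab → booloyogob
  rule 6 (unconditioned shift): booloyogob → pooloyogop
  ⇒ Semolu pooloyogop

pooloyogop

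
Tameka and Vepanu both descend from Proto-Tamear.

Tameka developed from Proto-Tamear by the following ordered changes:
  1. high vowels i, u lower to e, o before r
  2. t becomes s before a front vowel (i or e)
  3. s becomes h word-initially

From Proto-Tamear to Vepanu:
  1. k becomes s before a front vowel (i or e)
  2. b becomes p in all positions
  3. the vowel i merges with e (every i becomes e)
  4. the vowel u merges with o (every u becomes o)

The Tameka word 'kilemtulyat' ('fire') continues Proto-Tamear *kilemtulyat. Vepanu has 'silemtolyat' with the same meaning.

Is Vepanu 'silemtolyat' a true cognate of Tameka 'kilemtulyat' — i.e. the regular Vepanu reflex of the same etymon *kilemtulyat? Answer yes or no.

Derive the expected Vepanu reflex of *kilemtulyat:
Vepanu: *kilemtulyat > silemtulyat > selemtulyat > selemtolyat  (by palatalisation, vowel merger, vowel merger)
The regular Vepanu reflex would be 'selemtolyat', but the attested form is 'silemtolyat'. The correspondence is irregular, so they are not cognates (the Vepanu form has a different source).

no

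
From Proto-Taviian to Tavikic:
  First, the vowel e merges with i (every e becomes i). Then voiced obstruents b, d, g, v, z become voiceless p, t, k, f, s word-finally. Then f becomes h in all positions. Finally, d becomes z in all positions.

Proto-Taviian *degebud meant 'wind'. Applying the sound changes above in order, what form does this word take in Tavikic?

zigibut

Tavikic: start from *degebud.
  rule 1 (vowel merger): degebud → digibud
  rule 2 (final devoicing): digibud → digibut
  rule 3: no change — digibut
  rule 4 (unconditioned shift): digibut → zigibut
  ⇒ Tavikic zigibut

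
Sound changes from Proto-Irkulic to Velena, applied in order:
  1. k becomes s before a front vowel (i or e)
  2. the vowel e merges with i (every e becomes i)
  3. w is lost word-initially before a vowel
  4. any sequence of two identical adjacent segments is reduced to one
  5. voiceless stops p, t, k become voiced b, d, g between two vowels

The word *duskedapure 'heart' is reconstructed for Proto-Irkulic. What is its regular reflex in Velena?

Velena: *duskedapure
  duskedapure → dussedapure   [palatalisation]
  dussedapure → dussidapuri   [vowel merger]
  dussidapuri (rule 3 does not apply)
  dussidapuri → dusidapuri   [degemination]
  dusidapuri → dusidaburi   [intervocalic voicing]
  giving Velena dusidaburi.

dusidaburi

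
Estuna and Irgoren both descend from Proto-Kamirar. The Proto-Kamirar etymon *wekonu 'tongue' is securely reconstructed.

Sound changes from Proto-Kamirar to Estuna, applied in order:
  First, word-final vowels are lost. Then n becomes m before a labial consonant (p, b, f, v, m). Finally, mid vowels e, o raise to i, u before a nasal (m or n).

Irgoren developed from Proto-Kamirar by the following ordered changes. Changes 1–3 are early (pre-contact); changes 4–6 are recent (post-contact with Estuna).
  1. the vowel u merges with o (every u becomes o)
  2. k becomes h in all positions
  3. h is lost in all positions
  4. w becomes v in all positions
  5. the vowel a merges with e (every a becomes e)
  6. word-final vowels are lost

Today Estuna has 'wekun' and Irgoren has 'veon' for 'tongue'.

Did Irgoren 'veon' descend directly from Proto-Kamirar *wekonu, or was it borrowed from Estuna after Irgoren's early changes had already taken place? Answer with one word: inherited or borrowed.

inherited

If inherited, *wekonu would pass through all of Irgoren's changes:
Irgoren: *wekonu > wekono > wehono > weono > veono > veon  (by vowel merger, unconditioned shift, h-loss, unconditioned shift, apocope)
If borrowed from Estuna 'wekun' after the early changes, it would undergo only the recent ones:
  rule 4 (unconditioned shift): wekun → vekun
  rule 5 (vowel merger): no change (vekun)
  rule 6 (apocope): no change (vekun)
  ⇒ as a loan: vekun
Irgoren 'veon' matches the inherited outcome exactly, so it is an inherited cognate, not a loan.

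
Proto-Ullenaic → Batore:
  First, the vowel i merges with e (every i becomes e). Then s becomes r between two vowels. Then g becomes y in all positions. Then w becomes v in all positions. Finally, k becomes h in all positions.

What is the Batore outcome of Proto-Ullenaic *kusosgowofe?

hurosyovofe

Batore: *kusosgowofe > kurosgowofe > kurosyowofe > kurosyovofe > hurosyovofe  (by rhotacism, unconditioned shift, unconditioned shift, unconditioned shift)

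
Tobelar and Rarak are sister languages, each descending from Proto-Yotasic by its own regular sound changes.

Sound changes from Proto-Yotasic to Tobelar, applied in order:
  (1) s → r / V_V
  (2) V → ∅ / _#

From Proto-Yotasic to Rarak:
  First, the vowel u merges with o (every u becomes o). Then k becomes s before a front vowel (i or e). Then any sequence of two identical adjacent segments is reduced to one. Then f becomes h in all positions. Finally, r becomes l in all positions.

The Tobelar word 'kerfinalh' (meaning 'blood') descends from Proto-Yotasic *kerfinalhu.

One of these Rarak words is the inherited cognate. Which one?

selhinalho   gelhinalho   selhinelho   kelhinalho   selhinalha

Rarak: start from *kerfinalhu.
  rule 1 (vowel merger): kerfinalhu → kerfinalho
  rule 2 (palatalisation): kerfinalho → serfinalho
  rule 3: no change — serfinalho
  rule 4 (unconditioned shift): serfinalho → serhinalho
  rule 5 (unconditioned shift): serhinalho → selhinalho
  ⇒ Rarak selhinalho

selhinalho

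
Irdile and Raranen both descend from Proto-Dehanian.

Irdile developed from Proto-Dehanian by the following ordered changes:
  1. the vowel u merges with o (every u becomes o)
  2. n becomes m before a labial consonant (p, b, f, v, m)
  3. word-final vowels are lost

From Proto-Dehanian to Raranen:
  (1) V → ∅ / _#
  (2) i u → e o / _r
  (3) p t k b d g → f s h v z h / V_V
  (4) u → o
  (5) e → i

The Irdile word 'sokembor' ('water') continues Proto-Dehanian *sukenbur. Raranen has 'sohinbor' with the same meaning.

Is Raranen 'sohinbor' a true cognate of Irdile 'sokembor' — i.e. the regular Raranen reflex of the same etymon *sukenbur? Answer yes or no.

Derive the expected Raranen reflex of *sukenbur:
Raranen: *sukenbur > sukenbor > suhenbor > sohenbor > sohinbor  (by pre-rhotic lowering, intervocalic lenition, vowel merger, vowel merger)
Raranen 'sohinbor' matches the regular reflex exactly, so the pair is cognate.

yes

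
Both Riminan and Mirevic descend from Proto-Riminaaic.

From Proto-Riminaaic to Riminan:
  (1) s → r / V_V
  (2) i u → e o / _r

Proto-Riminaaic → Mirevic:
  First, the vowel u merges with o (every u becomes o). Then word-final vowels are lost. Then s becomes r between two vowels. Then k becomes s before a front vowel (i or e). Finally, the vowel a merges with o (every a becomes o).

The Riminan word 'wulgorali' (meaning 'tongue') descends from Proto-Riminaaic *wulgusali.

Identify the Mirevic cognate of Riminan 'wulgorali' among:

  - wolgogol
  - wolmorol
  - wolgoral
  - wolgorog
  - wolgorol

Mirevic: *wulgusali
  wulgusali → wolgosali   [vowel merger]
  wolgosali → wolgosal   [apocope]
  wolgosal → wolgoral   [rhotacism]
  wolgoral (rule 4 does not apply)
  wolgoral → wolgorol   [vowel merger]
  giving Mirevic wolgorol.
Only 'wolgorol' matches the regular Mirevic development of *wulgusali.

wolgorol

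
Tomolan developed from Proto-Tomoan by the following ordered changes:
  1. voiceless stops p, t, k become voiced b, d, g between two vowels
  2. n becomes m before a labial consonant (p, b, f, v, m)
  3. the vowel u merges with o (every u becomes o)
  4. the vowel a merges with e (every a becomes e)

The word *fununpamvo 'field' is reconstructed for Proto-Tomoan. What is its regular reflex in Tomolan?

Tomolan: *fununpamvo
  fununpamvo (rule 1 does not apply)
  fununpamvo → funumpamvo   [nasal place assimilation]
  funumpamvo → fonompamvo   [vowel merger]
  fonompamvo → fonompemvo   [vowel merger]
  giving Tomolan fonompemvo.

fonompemvo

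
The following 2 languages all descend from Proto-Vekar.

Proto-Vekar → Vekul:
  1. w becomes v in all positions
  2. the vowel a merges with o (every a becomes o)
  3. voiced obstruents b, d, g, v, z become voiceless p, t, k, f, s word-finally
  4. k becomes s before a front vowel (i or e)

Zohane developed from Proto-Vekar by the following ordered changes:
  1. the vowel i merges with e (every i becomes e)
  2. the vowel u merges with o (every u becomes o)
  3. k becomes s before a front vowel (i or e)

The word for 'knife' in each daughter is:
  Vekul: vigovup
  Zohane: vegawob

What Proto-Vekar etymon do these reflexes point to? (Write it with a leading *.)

*vigawub

Position 5: Vekul has v, Zohane has w. Zohane preserves w here (none of its changes turn any other segment into w), so the proto-segment is *w.
Position 6: Vekul has u, Zohane has o. Vekul preserves u here (none of its changes turn any other segment into u), so the proto-segment is *u.
Position 7: Vekul has p, Zohane has b. Zohane preserves b here (none of its changes turn any other segment into b), so the proto-segment is *b.
Continuing position by position gives *vigawub; check it forward:
Vekul: start from *vigawub.
  rule 1 (unconditioned shift): vigawub → vigavub
  rule 2 (vowel merger): vigavub → vigovub
  rule 3 (final devoicing): vigovub → vigovup
  rule 4: no change — vigovup
  ⇒ Vekul vigovup
Zohane: start from *vigawub.
  rule 1 (vowel merger): vigawub → vegawub
  rule 2 (vowel merger): vegawub → vegawob
  rule 3: no change — vegawob
  ⇒ Zohane vegawob
No other proto-form is consistent with every reflex, so the reconstruction is *vigawub.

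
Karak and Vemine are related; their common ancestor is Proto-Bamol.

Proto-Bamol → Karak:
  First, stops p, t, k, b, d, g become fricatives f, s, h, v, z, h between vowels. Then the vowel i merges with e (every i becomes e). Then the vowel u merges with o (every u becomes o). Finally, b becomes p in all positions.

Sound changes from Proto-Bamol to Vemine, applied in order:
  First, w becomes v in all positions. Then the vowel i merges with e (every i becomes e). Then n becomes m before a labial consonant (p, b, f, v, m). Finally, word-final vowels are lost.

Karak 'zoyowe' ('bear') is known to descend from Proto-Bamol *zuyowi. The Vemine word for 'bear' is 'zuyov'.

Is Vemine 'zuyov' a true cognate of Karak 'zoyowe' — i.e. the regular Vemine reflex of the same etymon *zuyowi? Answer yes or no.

Derive the expected Vemine reflex of *zuyowi:
Vemine: *zuyowi
  zuyowi → zuyovi   [unconditioned shift]
  zuyovi → zuyove   [vowel merger]
  zuyove (rule 3 does not apply)
  zuyove → zuyov   [apocope]
  giving Vemine zuyov.
Vemine 'zuyov' matches the regular reflex exactly, so the pair is cognate.

yes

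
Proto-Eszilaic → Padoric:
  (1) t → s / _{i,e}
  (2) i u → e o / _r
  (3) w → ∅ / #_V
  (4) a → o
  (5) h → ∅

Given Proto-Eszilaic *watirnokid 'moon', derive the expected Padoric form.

Padoric: start from *watirnokid.
  rule 1 (palatalisation): watirnokid → wasirnokid
  rule 2 (pre-rhotic lowering): wasirnokid → wasernokid
  rule 3 (glide loss): wasernokid → asernokid
  rule 4 (vowel merger): asernokid → osernokid
  rule 5: no change — osernokid
  ⇒ Padoric osernokid

osernokid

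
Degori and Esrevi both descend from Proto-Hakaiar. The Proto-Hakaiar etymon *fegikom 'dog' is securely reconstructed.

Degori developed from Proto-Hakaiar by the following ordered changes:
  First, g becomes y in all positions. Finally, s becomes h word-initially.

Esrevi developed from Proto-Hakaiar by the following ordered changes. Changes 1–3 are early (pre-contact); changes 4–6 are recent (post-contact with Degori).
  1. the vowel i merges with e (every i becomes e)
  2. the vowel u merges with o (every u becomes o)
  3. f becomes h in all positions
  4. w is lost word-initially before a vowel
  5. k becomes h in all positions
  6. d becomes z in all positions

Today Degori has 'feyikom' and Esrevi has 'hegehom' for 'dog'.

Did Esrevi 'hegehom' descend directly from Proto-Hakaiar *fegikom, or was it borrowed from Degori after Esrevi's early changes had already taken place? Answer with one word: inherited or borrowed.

inherited

If inherited, *fegikom would pass through all of Esrevi's changes:
Esrevi: start from *fegikom.
  rule 1 (vowel merger): fegikom → fegekom
  rule 2: no change — fegekom
  rule 3 (unconditioned shift): fegekom → hegekom
  rule 4: no change — hegekom
  rule 5 (unconditioned shift): hegekom → hegehom
  rule 6: no change — hegehom
  ⇒ Esrevi hegehom
If borrowed from Degori 'feyikom' after the early changes, it would undergo only the recent ones:
  rule 4 (glide loss): no change (feyikom)
  rule 5 (unconditioned shift): feyikom → feyihom
  rule 6 (unconditioned shift): no change (feyihom)
  ⇒ as a loan: feyihom
Esrevi 'hegehom' matches the inherited outcome exactly, so it is an inherited cognate, not a loan.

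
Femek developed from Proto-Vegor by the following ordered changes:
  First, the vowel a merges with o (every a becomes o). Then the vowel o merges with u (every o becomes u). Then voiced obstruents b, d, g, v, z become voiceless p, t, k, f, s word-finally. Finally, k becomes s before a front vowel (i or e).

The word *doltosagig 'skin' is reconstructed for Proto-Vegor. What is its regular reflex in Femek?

dultusugik

Femek: start from *doltosagig.
  rule 1 (vowel merger): doltosagig → doltosogig
  rule 2 (vowel merger): doltosogig → dultusugig
  rule 3 (final devoicing): dultusugig → dultusugik
  rule 4: no change — dultusugik
  ⇒ Femek dultusugik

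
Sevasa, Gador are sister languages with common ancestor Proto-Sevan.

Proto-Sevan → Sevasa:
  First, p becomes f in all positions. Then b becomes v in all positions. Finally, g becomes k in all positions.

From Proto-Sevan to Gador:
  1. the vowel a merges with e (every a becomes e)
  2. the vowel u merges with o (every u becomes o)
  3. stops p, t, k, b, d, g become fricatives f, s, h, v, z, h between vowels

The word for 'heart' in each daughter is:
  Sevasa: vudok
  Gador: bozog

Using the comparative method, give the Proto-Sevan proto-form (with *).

Position 5: Sevasa has k, Gador has g. Gador preserves g here (none of its changes turn any other segment into g), so the proto-segment is *g.
Position 2: Sevasa has u, Gador has o. Sevasa preserves u here (none of its changes turn any other segment into u), so the proto-segment is *u.
Position 3: Sevasa has d, Gador has z. Sevasa preserves d here (none of its changes turn any other segment into d), so the proto-segment is *d.
Verify the candidate proto-form against each daughter:
Sevasa: *budog > vudog > vudok  (by unconditioned shift, unconditioned shift)
Gador: start from *budog.
  rule 1: no change — budog
  rule 2 (vowel merger): budog → bodog
  rule 3 (intervocalic lenition): bodog → bozog
  ⇒ Gador bozog
No other proto-form is consistent with every reflex, so the reconstruction is *budog.

*budog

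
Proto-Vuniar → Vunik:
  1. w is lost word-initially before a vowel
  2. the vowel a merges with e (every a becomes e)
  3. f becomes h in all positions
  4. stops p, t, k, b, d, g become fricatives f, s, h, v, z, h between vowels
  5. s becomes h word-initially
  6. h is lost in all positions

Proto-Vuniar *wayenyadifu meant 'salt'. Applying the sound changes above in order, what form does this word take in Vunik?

eyenyeziu

Vunik: *wayenyadifu > ayenyadifu > eyenyedifu > eyenyedihu > eyenyezihu > eyenyeziu  (by glide loss, vowel merger, unconditioned shift, intervocalic lenition, h-loss)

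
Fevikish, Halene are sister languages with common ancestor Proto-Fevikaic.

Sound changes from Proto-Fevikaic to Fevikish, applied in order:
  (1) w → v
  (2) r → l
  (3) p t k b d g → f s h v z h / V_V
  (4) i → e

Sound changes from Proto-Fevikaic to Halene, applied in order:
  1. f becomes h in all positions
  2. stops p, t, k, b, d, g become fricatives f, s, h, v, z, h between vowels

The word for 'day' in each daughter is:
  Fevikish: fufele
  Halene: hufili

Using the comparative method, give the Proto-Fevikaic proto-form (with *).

*fupili

Position 3: Fevikish has f, Halene has f. In Halene, f can only continue *p, so the proto-segment is *p.
Position 4: Fevikish has e, Halene has i. Halene preserves i here (none of its changes turn any other segment into i), so the proto-segment is *i.
Position 1: Fevikish has f, Halene has h. Taking the neighbouring segments as reconstructed: Fevikish f can only go back to *f; Halene h could go back to *f or *h — the one source consistent with every daughter is *f.
This points to *fupili. Verify forward in each daughter:
Fevikish: *fupili > fufili > fufele  (by intervocalic lenition, vowel merger)
Halene: start from *fupili.
  rule 1 (unconditioned shift): fupili → hupili
  rule 2 (intervocalic lenition): hupili → hufili
  ⇒ Halene hufili
Only *fupili yields all of Fevikish fufele, Halene hufili.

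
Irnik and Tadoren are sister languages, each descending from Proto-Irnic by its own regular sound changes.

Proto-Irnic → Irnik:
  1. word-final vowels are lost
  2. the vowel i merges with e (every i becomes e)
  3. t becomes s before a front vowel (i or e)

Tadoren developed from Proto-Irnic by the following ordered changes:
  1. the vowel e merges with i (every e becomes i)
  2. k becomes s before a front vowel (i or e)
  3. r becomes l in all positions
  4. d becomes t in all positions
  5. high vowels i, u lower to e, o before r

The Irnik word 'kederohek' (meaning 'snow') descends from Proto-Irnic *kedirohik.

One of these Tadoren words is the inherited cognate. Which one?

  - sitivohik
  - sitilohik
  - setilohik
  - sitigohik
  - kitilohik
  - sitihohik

Tadoren: start from *kedirohik.
  rule 1 (vowel merger): kedirohik → kidirohik
  rule 2 (palatalisation): kidirohik → sidirohik
  rule 3 (unconditioned shift): sidirohik → sidilohik
  rule 4 (unconditioned shift): sidilohik → sitilohik
  rule 5: no change — sitilohik
  ⇒ Tadoren sitilohik
Among the options, 'sitilohik' alone shows every Tadoren change applied in order.

sitilohik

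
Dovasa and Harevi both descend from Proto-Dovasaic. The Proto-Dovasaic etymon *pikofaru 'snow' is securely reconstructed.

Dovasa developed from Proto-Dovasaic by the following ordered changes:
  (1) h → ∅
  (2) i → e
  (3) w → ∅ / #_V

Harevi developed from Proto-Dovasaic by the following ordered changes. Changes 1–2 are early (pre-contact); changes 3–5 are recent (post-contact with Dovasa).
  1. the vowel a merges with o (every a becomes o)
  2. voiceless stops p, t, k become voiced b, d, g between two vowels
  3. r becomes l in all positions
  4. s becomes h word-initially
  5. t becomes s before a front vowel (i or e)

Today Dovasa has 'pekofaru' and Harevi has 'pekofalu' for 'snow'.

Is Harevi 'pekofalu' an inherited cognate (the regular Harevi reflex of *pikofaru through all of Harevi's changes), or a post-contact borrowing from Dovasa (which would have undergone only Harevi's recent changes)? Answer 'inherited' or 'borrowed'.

If inherited, *pikofaru would pass through all of Harevi's changes:
Harevi: *pikofaru > pikoforu > pigoforu > pigofolu  (by vowel merger, intervocalic voicing, unconditioned shift)
If borrowed from Dovasa 'pekofaru' after the early changes, it would undergo only the recent ones:
  rule 3 (unconditioned shift): pekofaru → pekofalu
  rule 4 (debuccalisation): no change (pekofalu)
  rule 5 (palatalisation): no change (pekofalu)
  ⇒ as a loan: pekofalu
Harevi 'pekofalu' matches the loan outcome 'pekofalu', not the inherited 'pigofolu' — it skipped the early Harevi changes, so it was borrowed from Dovasa.

borrowed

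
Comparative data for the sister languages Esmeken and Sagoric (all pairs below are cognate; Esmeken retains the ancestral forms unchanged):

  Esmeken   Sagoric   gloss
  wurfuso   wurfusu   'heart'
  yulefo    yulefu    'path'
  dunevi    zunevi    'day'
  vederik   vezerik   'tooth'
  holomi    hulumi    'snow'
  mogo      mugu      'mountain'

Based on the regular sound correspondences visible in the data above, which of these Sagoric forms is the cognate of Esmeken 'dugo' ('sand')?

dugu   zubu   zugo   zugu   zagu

dunevi ~ zunevi — Esmeken d corresponds to Sagoric z word-initially before a back vowel.
wurfuso ~ wurfusu, yulefo ~ yulefu — Esmeken o corresponds to Sagoric u word-finally.
Applying these to Esmeken 'dugo':
  dugo → zugo   (d→z word-initially before a back vowel)
  zugo → zugu   (o→u word-finally)
So the Sagoric cognate is 'zugu'.

zugu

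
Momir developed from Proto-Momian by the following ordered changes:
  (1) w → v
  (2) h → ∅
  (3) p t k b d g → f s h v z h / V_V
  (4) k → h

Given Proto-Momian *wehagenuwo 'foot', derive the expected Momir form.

veahenuvo

Momir: *wehagenuwo
  wehagenuwo → vehagenuvo   [unconditioned shift]
  vehagenuvo → veagenuvo   [h-loss]
  veagenuvo → veahenuvo   [intervocalic lenition]
  veahenuvo (rule 4 does not apply)
  giving Momir veahenuvo.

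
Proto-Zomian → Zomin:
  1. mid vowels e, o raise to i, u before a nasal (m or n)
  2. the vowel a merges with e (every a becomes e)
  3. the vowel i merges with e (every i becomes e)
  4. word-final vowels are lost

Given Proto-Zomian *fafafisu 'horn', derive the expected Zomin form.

Zomin: *fafafisu > fefefisu > fefefesu > fefefes  (by vowel merger, vowel merger, apocope)

fefefes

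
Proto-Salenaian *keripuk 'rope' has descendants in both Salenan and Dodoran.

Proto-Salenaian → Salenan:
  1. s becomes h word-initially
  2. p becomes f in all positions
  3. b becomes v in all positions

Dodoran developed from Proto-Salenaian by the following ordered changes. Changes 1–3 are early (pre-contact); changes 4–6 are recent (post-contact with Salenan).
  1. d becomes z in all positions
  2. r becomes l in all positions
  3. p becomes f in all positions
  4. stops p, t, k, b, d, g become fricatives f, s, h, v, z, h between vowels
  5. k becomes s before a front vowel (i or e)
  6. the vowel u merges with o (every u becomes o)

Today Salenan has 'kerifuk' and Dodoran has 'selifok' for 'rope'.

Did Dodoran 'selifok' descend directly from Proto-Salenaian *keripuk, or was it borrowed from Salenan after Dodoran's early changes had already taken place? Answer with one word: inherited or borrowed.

inherited

If inherited, *keripuk would pass through all of Dodoran's changes:
Dodoran: *keripuk
  keripuk (rule 1 does not apply)
  keripuk → kelipuk   [unconditioned shift]
  kelipuk → kelifuk   [unconditioned shift]
  kelifuk (rule 4 does not apply)
  kelifuk → selifuk   [palatalisation]
  selifuk → selifok   [vowel merger]
  giving Dodoran selifok.
If borrowed from Salenan 'kerifuk' after the early changes, it would undergo only the recent ones:
  rule 4 (intervocalic lenition): no change (kerifuk)
  rule 5 (palatalisation): kerifuk → serifuk
  rule 6 (vowel merger): serifuk → serifok
  ⇒ as a loan: serifok
Dodoran 'selifok' matches the inherited outcome exactly, so it is an inherited cognate, not a loan.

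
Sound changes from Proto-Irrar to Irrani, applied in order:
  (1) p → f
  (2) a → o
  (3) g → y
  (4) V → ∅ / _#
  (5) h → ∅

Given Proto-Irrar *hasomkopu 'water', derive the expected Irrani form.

Irrani: *hasomkopu
  hasomkopu → hasomkofu   [unconditioned shift]
  hasomkofu → hosomkofu   [vowel merger]
  hosomkofu (rule 3 does not apply)
  hosomkofu → hosomkof   [apocope]
  hosomkof → osomkof   [h-loss]
  giving Irrani osomkof.

osomkof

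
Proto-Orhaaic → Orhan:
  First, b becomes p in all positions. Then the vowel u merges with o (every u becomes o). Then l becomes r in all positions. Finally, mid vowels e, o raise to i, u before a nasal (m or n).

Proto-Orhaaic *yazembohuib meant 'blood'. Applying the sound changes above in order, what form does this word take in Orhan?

yazimpohoip

Orhan: *yazembohuib
  yazembohuib → yazempohuip   [unconditioned shift]
  yazempohuip → yazempohoip   [vowel merger]
  yazempohoip (rule 3 does not apply)
  yazempohoip → yazimpohoip   [pre-nasal raising]
  giving Orhan yazimpohoip.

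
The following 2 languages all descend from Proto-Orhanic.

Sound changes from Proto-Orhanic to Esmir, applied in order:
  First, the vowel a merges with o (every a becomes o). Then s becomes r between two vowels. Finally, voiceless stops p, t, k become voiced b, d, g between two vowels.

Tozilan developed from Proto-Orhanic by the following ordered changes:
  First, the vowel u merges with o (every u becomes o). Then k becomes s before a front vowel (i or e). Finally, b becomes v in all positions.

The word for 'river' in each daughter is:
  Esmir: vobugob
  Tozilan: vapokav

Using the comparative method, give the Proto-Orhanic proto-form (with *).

Position 6: Esmir has o, Tozilan has a. Tozilan preserves a here (none of its changes turn any other segment into a), so the proto-segment is *a.
Position 4: Esmir has u, Tozilan has o. Esmir preserves u here (none of its changes turn any other segment into u), so the proto-segment is *u.
Position 2: Esmir has o, Tozilan has a. Tozilan preserves a here (none of its changes turn any other segment into a), so the proto-segment is *a.
Verify the candidate proto-form against each daughter:
Esmir: start from *vapukab.
  rule 1 (vowel merger): vapukab → vopukob
  rule 2: no change — vopukob
  rule 3 (intervocalic voicing): vopukob → vobugob
  ⇒ Esmir vobugob
Tozilan: *vapukab > vapokab > vapokav  (by vowel merger, unconditioned shift)
*vapukab is the unique common source.

*vapukab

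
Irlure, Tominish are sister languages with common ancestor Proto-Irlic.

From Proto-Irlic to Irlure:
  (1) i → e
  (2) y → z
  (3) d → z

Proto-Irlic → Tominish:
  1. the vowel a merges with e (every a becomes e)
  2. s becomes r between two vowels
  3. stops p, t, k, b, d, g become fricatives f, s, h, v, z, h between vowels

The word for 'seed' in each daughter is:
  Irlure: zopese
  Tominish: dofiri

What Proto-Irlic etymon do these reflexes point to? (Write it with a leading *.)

Position 1: Irlure has z, Tominish has d. Tominish preserves d here (none of its changes turn any other segment into d), so the proto-segment is *d.
Position 4: Irlure has e, Tominish has i. Tominish preserves i here (none of its changes turn any other segment into i), so the proto-segment is *i.
Position 3: Irlure has p, Tominish has f. Irlure preserves p here (none of its changes turn any other segment into p), so the proto-segment is *p.
Continuing position by position gives *dopisi; check it forward:
Irlure: *dopisi
  dopisi → dopese   [vowel merger]
  dopese (rule 2 does not apply)
  dopese → zopese   [unconditioned shift]
  giving Irlure zopese.
Tominish: *dopisi > dopiri > dofiri  (by rhotacism, intervocalic lenition)
Only *dopisi yields all of Irlure zopese, Tominish dofiri.

*dopisi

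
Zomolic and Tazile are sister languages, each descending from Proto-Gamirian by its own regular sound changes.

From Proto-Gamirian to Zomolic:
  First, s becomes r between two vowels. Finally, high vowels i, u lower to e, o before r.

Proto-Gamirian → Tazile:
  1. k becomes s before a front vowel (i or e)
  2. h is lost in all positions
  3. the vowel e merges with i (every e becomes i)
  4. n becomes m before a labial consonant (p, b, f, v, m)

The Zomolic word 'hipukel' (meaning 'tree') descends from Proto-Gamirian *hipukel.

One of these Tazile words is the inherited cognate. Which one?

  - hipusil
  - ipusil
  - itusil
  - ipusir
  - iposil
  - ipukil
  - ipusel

Tazile: *hipukel
  hipukel → hipusel   [palatalisation]
  hipusel → ipusel   [h-loss]
  ipusel → ipusil   [vowel merger]
  ipusil (rule 4 does not apply)
  giving Tazile ipusil.
Only 'ipusil' matches the regular Tazile development of *hipukel.

ipusil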